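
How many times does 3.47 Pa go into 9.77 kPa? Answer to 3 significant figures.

(9.77 × 10^3) / (3.47) = 2.816 × 10^3

2820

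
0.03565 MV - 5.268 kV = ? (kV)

30.382 kV

In kV:
  0.03565 MV = 0.03565 × 10^3 kV = 35.65
  5.268 kV → 5.268
Difference: 35.65 - 5.268 = 30.382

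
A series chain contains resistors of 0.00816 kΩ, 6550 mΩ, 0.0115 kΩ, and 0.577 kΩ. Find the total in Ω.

In Ω:
  0.00816 kΩ = 0.00816 × 10³ Ω = 8.16
  6550 mΩ = 6550 × 10⁻³ Ω = 6.55
  0.0115 kΩ = 0.0115 × 10³ Ω = 11.5
  0.577 kΩ = 0.577 × 10³ Ω = 577
Sum: 8.16 + 6.55 + 11.5 + 577 = 603.21

603.21 Ω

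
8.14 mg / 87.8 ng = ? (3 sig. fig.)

(8.14 × 10⁻³) / (87.8 × 10⁻⁹) = 0.09271 × 10⁶

92700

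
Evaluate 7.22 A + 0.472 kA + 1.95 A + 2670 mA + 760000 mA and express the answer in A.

1243.84 A

In A:
  7.22 A → 7.22
  0.472 kA = 0.472 × 10^3 A = 472
  1.95 A → 1.95
  2670 mA = 2670 × 10^-3 A = 2.67
  760000 mA = 760000 × 10^-3 A = 760
Sum: 7.22 + 472 + 1.95 + 2.67 + 760 = 1243.84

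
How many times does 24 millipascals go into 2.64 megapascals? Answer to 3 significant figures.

(2.64 × 10⁶) / (24 × 10⁻³) = 0.11 × 10⁹

110000000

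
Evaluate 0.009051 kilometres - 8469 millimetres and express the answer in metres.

0.582 metres

In metres:
  0.009051 kilometres = 0.009051e3 metres = 9.051
  8469 millimetres = 8469e-3 metres = 8.469
Difference: 9.051 - 8.469 = 0.582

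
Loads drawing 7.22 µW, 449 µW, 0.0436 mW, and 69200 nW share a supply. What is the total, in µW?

In µW:
  7.22 µW → 7.22
  449 µW → 449
  0.0436 mW = 0.0436 × 10³ µW = 43.6
  69200 nW = 69200 × 10⁻³ µW = 69.2
Sum: 7.22 + 449 + 43.6 + 69.2 = 569.02

569.02 µW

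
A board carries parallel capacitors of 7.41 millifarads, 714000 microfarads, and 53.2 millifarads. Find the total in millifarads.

774.61 millifarads

In millifarads:
  7.41 millifarads → 7.41
  714000 microfarads = 714000 × 10⁻³ millifarads = 714
  53.2 millifarads → 53.2
Sum: 7.41 + 714 + 53.2 = 774.61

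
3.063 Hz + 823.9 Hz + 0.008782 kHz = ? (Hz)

In Hz:
  3.063 Hz → 3.063
  823.9 Hz → 823.9
  0.008782 kHz = 0.008782e3 Hz = 8.782
Sum: 3.063 + 823.9 + 8.782 = 835.745

835.745 Hz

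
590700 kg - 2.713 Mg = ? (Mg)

587.987 Mg

In Mg:
  590700 kg = 590700 × 10⁻³ Mg = 590.7
  2.713 Mg → 2.713
Difference: 590.7 - 2.713 = 587.987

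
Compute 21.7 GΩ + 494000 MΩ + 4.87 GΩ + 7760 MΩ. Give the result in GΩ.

In GΩ:
  21.7 GΩ → 21.7
  494000 MΩ = 494000e-3 GΩ = 494
  4.87 GΩ → 4.87
  7760 MΩ = 7760e-3 GΩ = 7.76
Sum: 21.7 + 494 + 4.87 + 7.76 = 528.33

528.33 GΩ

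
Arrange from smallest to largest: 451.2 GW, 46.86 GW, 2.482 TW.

451.2 GW = 451200000000 W
46.86 GW = 46860000000 W
2.482 TW = 2482000000000 W

46.86 GW < 451.2 GW < 2.482 TW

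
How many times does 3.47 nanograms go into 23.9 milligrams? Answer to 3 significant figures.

(23.9 × 10^-3) / (3.47 × 10^-9) = 6.888 × 10^6

6890000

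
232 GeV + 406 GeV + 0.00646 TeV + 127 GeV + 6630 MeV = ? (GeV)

In GeV:
  232 GeV → 232
  406 GeV → 406
  0.00646 TeV = 0.00646 × 10³ GeV = 6.46
  127 GeV → 127
  6630 MeV = 6630 × 10⁻³ GeV = 6.63
Sum: 232 + 406 + 6.46 + 127 + 6.63 = 778.09

778.09 GeV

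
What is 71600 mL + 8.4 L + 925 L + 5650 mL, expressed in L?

In L:
  71600 mL = 71600e-3 L = 71.6
  8.4 L → 8.4
  925 L → 925
  5650 mL = 5650e-3 L = 5.65
Sum: 71.6 + 8.4 + 925 + 5.65 = 1010.65

1010.65 L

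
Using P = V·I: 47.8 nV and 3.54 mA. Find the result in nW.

0.169212 nW

47.8 × 10^-9 × 3.54 × 10^-3 = 169.212 × 10^-12 W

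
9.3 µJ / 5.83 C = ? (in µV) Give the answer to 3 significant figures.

1.60 µV

(9.3 × 10^-6) / (5.83) = 1.5952 × 10^-6 V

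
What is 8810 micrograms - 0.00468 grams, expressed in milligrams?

4.13 milligrams

In milligrams:
  8810 micrograms = 8810 × 10^-3 milligrams = 8.81
  0.00468 grams = 0.00468 × 10^3 milligrams = 4.68
Difference: 8.81 - 4.68 = 4.13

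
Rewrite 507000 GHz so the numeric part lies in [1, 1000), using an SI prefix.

507 THz

= 507 × 10^12 Hz; 10^12 is tera.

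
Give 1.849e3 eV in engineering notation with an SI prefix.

= 1.849e3 eV; 1e3 is kilo.

1.849 keV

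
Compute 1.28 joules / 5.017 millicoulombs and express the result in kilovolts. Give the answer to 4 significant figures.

0.2551 kilovolts

(1.28) / (5.017e-3) = 0.255133e3 V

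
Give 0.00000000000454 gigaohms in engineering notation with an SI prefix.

4.54 milliohms

= 4.54 × 10⁻³ ohms; 10⁻³ is milli.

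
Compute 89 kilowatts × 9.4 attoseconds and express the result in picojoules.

0.8366 picojoules

89 × 10³ × 9.4 × 10⁻¹⁸ = 836.6 × 10⁻¹⁵ J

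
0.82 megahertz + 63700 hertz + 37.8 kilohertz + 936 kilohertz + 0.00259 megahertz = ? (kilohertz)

In kilohertz:
  0.82 megahertz = 0.82 × 10³ kilohertz = 820
  63700 hertz = 63700 × 10⁻³ kilohertz = 63.7
  37.8 kilohertz → 37.8
  936 kilohertz → 936
  0.00259 megahertz = 0.00259 × 10³ kilohertz = 2.59
Sum: 820 + 63.7 + 37.8 + 936 + 2.59 = 1860.09

1860.09 kilohertz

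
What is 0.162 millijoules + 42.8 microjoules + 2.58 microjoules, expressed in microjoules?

In microjoules:
  0.162 millijoules = 0.162 × 10³ microjoules = 162
  42.8 microjoules → 42.8
  2.58 microjoules → 2.58
Sum: 162 + 42.8 + 2.58 = 207.38

207.38 microjoules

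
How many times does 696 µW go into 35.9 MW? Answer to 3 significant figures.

(35.9 × 10⁶) / (696 × 10⁻⁶) = 0.05158 × 10¹²

51600000000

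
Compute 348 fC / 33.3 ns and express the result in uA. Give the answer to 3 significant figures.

10.5 uA

(348e-15) / (33.3e-9) = 10.45e-6 A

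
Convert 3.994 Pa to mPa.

3994 mPa

(no prefix) = 10^0, milli = 10^-3; factor is 10^3.
3.994 × 10^3 = 3994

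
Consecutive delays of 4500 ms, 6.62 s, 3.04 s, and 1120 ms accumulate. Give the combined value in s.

In s:
  4500 ms = 4500 × 10⁻³ s = 4.5
  6.62 s → 6.62
  3.04 s → 3.04
  1120 ms = 1120 × 10⁻³ s = 1.12
Sum: 4.5 + 6.62 + 3.04 + 1.12 = 15.28

15.28 s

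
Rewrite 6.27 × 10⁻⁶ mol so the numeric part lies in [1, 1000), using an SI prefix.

= 6.27 × 10⁻⁶ mol; 10⁻⁶ is micro.

6.27 umol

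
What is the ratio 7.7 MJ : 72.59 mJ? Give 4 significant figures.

(7.7e6) / (72.59e-3) = 0.10608e9

106100000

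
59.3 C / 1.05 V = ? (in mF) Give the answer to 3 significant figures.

56500 mF

(59.3) / (1.05) = 56.476 F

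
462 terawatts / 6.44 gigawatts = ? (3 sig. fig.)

71700

(462 × 10¹²) / (6.44 × 10⁹) = 71.74 × 10³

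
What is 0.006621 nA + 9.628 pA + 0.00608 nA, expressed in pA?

22.329 pA

In pA:
  0.006621 nA = 0.006621 × 10³ pA = 6.621
  9.628 pA → 9.628
  0.00608 nA = 0.00608 × 10³ pA = 6.08
Sum: 6.621 + 9.628 + 6.08 = 22.329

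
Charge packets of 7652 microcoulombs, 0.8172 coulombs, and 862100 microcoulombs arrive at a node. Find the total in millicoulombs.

1686.952 millicoulombs

In millicoulombs:
  7652 microcoulombs = 7652 × 10^-3 millicoulombs = 7.652
  0.8172 coulombs = 0.8172 × 10^3 millicoulombs = 817.2
  862100 microcoulombs = 862100 × 10^-3 millicoulombs = 862.1
Sum: 7.652 + 817.2 + 862.1 = 1686.952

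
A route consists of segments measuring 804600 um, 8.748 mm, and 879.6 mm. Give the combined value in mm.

1692.948 mm

In mm:
  804600 um = 804600 × 10⁻³ mm = 804.6
  8.748 mm → 8.748
  879.6 mm → 879.6
Sum: 804.6 + 8.748 + 879.6 = 1692.948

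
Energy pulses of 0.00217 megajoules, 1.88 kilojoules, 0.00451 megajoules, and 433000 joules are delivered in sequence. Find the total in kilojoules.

441.56 kilojoules

In kilojoules:
  0.00217 megajoules = 0.00217e3 kilojoules = 2.17
  1.88 kilojoules → 1.88
  0.00451 megajoules = 0.00451e3 kilojoules = 4.51
  433000 joules = 433000e-3 kilojoules = 433
Sum: 2.17 + 1.88 + 4.51 + 433 = 441.56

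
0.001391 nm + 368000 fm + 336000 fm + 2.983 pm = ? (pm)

In pm:
  0.001391 nm = 0.001391 × 10^3 pm = 1.391
  368000 fm = 368000 × 10^-3 pm = 368
  336000 fm = 336000 × 10^-3 pm = 336
  2.983 pm → 2.983
Sum: 1.391 + 368 + 336 + 2.983 = 708.374

708.374 pm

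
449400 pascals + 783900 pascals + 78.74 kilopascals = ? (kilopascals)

1312.04 kilopascals

In kilopascals:
  449400 pascals = 449400 × 10^-3 kilopascals = 449.4
  783900 pascals = 783900 × 10^-3 kilopascals = 783.9
  78.74 kilopascals → 78.74
Sum: 449.4 + 783.9 + 78.74 = 1312.04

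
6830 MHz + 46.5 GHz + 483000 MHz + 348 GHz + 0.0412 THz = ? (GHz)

925.53 GHz

In GHz:
  6830 MHz = 6830e-3 GHz = 6.83
  46.5 GHz → 46.5
  483000 MHz = 483000e-3 GHz = 483
  348 GHz → 348
  0.0412 THz = 0.0412e3 GHz = 41.2
Sum: 6.83 + 46.5 + 483 + 348 + 41.2 = 925.53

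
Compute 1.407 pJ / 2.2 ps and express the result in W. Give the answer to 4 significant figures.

0.6395 W

(1.407e-12) / (2.2e-12) = 0.639545 W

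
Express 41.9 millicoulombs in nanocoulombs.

41900000 nanocoulombs

milli = 10^-3, nano = 10^-9; factor is 10^6.
41.9 × 10^6 = 41900000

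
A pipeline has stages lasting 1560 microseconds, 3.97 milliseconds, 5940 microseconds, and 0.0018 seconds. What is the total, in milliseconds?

In milliseconds:
  1560 microseconds = 1560 × 10⁻³ milliseconds = 1.56
  3.97 milliseconds → 3.97
  5940 microseconds = 5940 × 10⁻³ milliseconds = 5.94
  0.0018 seconds = 0.0018 × 10³ milliseconds = 1.8
Sum: 1.56 + 3.97 + 5.94 + 1.8 = 13.27

13.27 milliseconds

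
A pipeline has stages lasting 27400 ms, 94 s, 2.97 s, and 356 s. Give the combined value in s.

In s:
  27400 ms = 27400 × 10⁻³ s = 27.4
  94 s → 94
  2.97 s → 2.97
  356 s → 356
Sum: 27.4 + 94 + 2.97 + 356 = 480.37

480.37 s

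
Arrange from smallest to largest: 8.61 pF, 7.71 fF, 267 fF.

7.71 fF < 267 fF < 8.61 pF

8.61 pF = 0.00000000000861 F
7.71 fF = 0.00000000000000771 F
267 fF = 0.000000000000267 F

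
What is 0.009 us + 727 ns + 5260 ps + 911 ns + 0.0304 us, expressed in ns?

1682.66 ns

In ns:
  0.009 us = 0.009 × 10^3 ns = 9
  727 ns → 727
  5260 ps = 5260 × 10^-3 ns = 5.26
  911 ns → 911
  0.0304 us = 0.0304 × 10^3 ns = 30.4
Sum: 9 + 727 + 5.26 + 911 + 30.4 = 1682.66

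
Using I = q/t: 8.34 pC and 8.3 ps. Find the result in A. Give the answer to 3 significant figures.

(8.34e-12) / (8.3e-12) = 1.0048 A

1.00 A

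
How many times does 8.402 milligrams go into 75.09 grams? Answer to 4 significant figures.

8937

(75.09) / (8.402e-3) = 8.9372e3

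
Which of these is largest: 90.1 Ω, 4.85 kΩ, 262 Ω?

90.1 Ω = 90.1 Ω
4.85 kΩ = 4850 Ω
262 Ω = 262 Ω

4.85 kΩ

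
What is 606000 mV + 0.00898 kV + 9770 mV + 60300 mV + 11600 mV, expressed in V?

In V:
  606000 mV = 606000e-3 V = 606
  0.00898 kV = 0.00898e3 V = 8.98
  9770 mV = 9770e-3 V = 9.77
  60300 mV = 60300e-3 V = 60.3
  11600 mV = 11600e-3 V = 11.6
Sum: 606 + 8.98 + 9.77 + 60.3 + 11.6 = 696.65

696.65 V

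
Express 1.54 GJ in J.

1540000000 J

giga = 10⁹, (no prefix) = 10⁰; factor is 10⁹.
1.54 × 10⁹ = 1540000000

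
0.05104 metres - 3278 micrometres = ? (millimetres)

47.762 millimetres

In millimetres:
  0.05104 metres = 0.05104 × 10^3 millimetres = 51.04
  3278 micrometres = 3278 × 10^-3 millimetres = 3.278
Difference: 51.04 - 3.278 = 47.762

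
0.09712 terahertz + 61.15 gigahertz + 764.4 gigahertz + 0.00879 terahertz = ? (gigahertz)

931.46 gigahertz

In gigahertz:
  0.09712 terahertz = 0.09712 × 10³ gigahertz = 97.12
  61.15 gigahertz → 61.15
  764.4 gigahertz → 764.4
  0.00879 terahertz = 0.00879 × 10³ gigahertz = 8.79
Sum: 97.12 + 61.15 + 764.4 + 8.79 = 931.46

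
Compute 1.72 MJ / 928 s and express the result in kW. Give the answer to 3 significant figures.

1.85 kW

(1.72 × 10⁶) / (928) = 0.0018534 × 10⁶ W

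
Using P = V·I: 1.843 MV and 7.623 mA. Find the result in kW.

1.843e6 × 7.623e-3 = 14.049189e3 W

14.049189 kW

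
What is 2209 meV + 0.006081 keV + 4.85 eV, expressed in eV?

13.14 eV

In eV:
  2209 meV = 2209 × 10⁻³ eV = 2.209
  0.006081 keV = 0.006081 × 10³ eV = 6.081
  4.85 eV → 4.85
Sum: 2.209 + 6.081 + 4.85 = 13.14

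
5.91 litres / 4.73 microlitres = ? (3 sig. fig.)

1250000

(5.91) / (4.73e-6) = 1.249e6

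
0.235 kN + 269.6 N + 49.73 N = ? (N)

554.33 N

In N:
  0.235 kN = 0.235 × 10^3 N = 235
  269.6 N → 269.6
  49.73 N → 49.73
Sum: 235 + 269.6 + 49.73 = 554.33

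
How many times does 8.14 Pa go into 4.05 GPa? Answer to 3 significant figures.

498000000

(4.05 × 10⁹) / (8.14) = 0.4975 × 10⁹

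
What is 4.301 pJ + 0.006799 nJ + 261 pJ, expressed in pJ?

In pJ:
  4.301 pJ → 4.301
  0.006799 nJ = 0.006799 × 10^3 pJ = 6.799
  261 pJ → 261
Sum: 4.301 + 6.799 + 261 = 272.1

272.1 pJ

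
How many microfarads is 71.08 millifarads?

milli = 1e-3, micro = 1e-6; factor is 1e3.
71.08 × 1e3 = 71080

71080 microfarads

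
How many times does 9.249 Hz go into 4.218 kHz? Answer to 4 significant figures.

(4.218 × 10³) / (9.249) = 0.45605 × 10³

456.0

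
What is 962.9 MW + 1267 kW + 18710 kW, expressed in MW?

982.877 MW

In MW:
  962.9 MW → 962.9
  1267 kW = 1267 × 10^-3 MW = 1.267
  18710 kW = 18710 × 10^-3 MW = 18.71
Sum: 962.9 + 1.267 + 18.71 = 982.877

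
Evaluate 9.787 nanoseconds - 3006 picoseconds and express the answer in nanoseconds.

In nanoseconds:
  9.787 nanoseconds → 9.787
  3006 picoseconds = 3006e-3 nanoseconds = 3.006
Difference: 9.787 - 3.006 = 6.781

6.781 nanoseconds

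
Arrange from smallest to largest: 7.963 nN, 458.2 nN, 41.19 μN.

7.963 nN = 0.000000007963 N
458.2 nN = 0.0000004582 N
41.19 μN = 0.00004119 N

7.963 nN < 458.2 nN < 41.19 μN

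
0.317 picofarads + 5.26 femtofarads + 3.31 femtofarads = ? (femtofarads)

325.57 femtofarads

In femtofarads:
  0.317 picofarads = 0.317 × 10^3 femtofarads = 317
  5.26 femtofarads → 5.26
  3.31 femtofarads → 3.31
Sum: 317 + 5.26 + 3.31 = 325.57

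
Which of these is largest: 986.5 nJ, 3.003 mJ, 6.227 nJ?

3.003 mJ

986.5 nJ = 0.0000009865 J
3.003 mJ = 0.003003 J
6.227 nJ = 0.000000006227 J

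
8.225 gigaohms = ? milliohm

8225000000000 milliohms

giga = 10⁹, milli = 10⁻³; factor is 10¹².
8.225 × 10¹² = 8225000000000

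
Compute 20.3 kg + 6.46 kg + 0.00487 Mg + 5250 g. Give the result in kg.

36.88 kg

In kg:
  20.3 kg → 20.3
  6.46 kg → 6.46
  0.00487 Mg = 0.00487 × 10³ kg = 4.87
  5250 g = 5250 × 10⁻³ kg = 5.25
Sum: 20.3 + 6.46 + 4.87 + 5.25 = 36.88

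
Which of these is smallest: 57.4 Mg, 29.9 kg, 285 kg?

57.4 Mg = 57400000 g
29.9 kg = 29900 g
285 kg = 285000 g

29.9 kg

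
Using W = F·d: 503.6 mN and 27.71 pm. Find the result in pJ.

13.954756 pJ

503.6 × 10^-3 × 27.71 × 10^-12 = 13954.756 × 10^-15 J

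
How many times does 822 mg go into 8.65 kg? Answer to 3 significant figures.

(8.65 × 10^3) / (822 × 10^-3) = 0.01052 × 10^6

10500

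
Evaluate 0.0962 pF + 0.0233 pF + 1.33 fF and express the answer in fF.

120.83 fF

In fF:
  0.0962 pF = 0.0962e3 fF = 96.2
  0.0233 pF = 0.0233e3 fF = 23.3
  1.33 fF → 1.33
Sum: 96.2 + 23.3 + 1.33 = 120.83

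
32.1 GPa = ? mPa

giga = 10⁹, milli = 10⁻³; factor is 10¹².
32.1 × 10¹² = 32100000000000

32100000000000 mPa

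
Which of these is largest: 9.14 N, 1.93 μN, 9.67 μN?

9.14 N

9.14 N = 9.14 N
1.93 μN = 0.00000193 N
9.67 μN = 0.00000967 N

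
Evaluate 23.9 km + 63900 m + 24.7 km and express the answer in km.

In km:
  23.9 km → 23.9
  63900 m = 63900 × 10⁻³ km = 63.9
  24.7 km → 24.7
Sum: 23.9 + 63.9 + 24.7 = 112.5

112.5 km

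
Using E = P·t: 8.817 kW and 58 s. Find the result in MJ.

8.817e3 × 58 = 511.386e3 J

0.511386 MJ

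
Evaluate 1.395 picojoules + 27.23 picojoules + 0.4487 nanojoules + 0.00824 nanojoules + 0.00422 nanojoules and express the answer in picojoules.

489.785 picojoules

In picojoules:
  1.395 picojoules → 1.395
  27.23 picojoules → 27.23
  0.4487 nanojoules = 0.4487 × 10^3 picojoules = 448.7
  0.00824 nanojoules = 0.00824 × 10^3 picojoules = 8.24
  0.00422 nanojoules = 0.00422 × 10^3 picojoules = 4.22
Sum: 1.395 + 27.23 + 448.7 + 8.24 + 4.22 = 489.785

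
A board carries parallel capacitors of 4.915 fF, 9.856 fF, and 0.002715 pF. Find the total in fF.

17.486 fF

In fF:
  4.915 fF → 4.915
  9.856 fF → 9.856
  0.002715 pF = 0.002715 × 10^3 fF = 2.715
Sum: 4.915 + 9.856 + 2.715 = 17.486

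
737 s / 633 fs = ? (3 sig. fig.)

1160000000000000

(737) / (633 × 10⁻¹⁵) = 1.164 × 10¹⁵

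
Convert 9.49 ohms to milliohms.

(no prefix) = 10⁰, milli = 10⁻³; factor is 10³.
9.49 × 10³ = 9490

9490 milliohms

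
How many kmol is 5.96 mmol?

0.00000596 kmol

milli = 1e-3, kilo = 1e3; factor is 1e-6.
5.96 × 1e-6 = 0.00000596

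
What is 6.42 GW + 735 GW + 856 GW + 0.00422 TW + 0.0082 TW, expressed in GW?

In GW:
  6.42 GW → 6.42
  735 GW → 735
  856 GW → 856
  0.00422 TW = 0.00422 × 10^3 GW = 4.22
  0.0082 TW = 0.0082 × 10^3 GW = 8.2
Sum: 6.42 + 735 + 856 + 4.22 + 8.2 = 1609.84

1609.84 GW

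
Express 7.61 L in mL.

7610 mL

(no prefix) = 1e0, milli = 1e-3; factor is 1e3.
7.61 × 1e3 = 7610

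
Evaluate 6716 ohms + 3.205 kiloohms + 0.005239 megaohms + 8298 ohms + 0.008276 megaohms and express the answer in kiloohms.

In kiloohms:
  6716 ohms = 6716 × 10⁻³ kiloohms = 6.716
  3.205 kiloohms → 3.205
  0.005239 megaohms = 0.005239 × 10³ kiloohms = 5.239
  8298 ohms = 8298 × 10⁻³ kiloohms = 8.298
  0.008276 megaohms = 0.008276 × 10³ kiloohms = 8.276
Sum: 6.716 + 3.205 + 5.239 + 8.298 + 8.276 = 31.734

31.734 kiloohms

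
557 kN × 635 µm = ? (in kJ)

557 × 10³ × 635 × 10⁻⁶ = 353695 × 10⁻³ J

0.353695 kJ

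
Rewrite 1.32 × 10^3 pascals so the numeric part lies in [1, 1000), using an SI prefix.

= 1.32 × 10^3 pascals; 10^3 is kilo.

1.32 kilopascals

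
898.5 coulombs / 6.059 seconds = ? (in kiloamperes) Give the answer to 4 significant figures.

0.1483 kiloamperes

(898.5) / (6.059) = 148.292 A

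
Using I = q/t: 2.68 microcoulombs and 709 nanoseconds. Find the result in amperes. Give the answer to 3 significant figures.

(2.68 × 10⁻⁶) / (709 × 10⁻⁹) = 0.00378 × 10³ A

3.78 amperes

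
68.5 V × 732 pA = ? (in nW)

50.142 nW

68.5 × 732 × 10^-12 = 50142 × 10^-12 W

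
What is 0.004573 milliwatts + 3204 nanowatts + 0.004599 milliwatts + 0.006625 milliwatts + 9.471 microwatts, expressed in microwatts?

28.472 microwatts

In microwatts:
  0.004573 milliwatts = 0.004573 × 10³ microwatts = 4.573
  3204 nanowatts = 3204 × 10⁻³ microwatts = 3.204
  0.004599 milliwatts = 0.004599 × 10³ microwatts = 4.599
  0.006625 milliwatts = 0.006625 × 10³ microwatts = 6.625
  9.471 microwatts → 9.471
Sum: 4.573 + 3.204 + 4.599 + 6.625 + 9.471 = 28.472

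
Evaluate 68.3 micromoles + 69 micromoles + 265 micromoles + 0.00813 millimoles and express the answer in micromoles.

In micromoles:
  68.3 micromoles → 68.3
  69 micromoles → 69
  265 micromoles → 265
  0.00813 millimoles = 0.00813 × 10^3 micromoles = 8.13
Sum: 68.3 + 69 + 265 + 8.13 = 410.43

410.43 micromoles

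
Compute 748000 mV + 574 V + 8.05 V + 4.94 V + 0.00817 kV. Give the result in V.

1343.16 V

In V:
  748000 mV = 748000 × 10^-3 V = 748
  574 V → 574
  8.05 V → 8.05
  4.94 V → 4.94
  0.00817 kV = 0.00817 × 10^3 V = 8.17
Sum: 748 + 574 + 8.05 + 4.94 + 8.17 = 1343.16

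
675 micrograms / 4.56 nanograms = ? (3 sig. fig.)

(675 × 10^-6) / (4.56 × 10^-9) = 148 × 10^3

148000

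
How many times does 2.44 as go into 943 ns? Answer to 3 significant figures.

386000000000

(943 × 10^-9) / (2.44 × 10^-18) = 386.5 × 10^9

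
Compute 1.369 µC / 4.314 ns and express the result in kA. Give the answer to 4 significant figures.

(1.369 × 10⁻⁶) / (4.314 × 10⁻⁹) = 0.317339 × 10³ A

0.3173 kA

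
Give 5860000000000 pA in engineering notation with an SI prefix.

5.86 A

= 5.86 A; mantissa already in [1, 1000).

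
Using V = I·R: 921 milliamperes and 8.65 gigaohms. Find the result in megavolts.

921 × 10^-3 × 8.65 × 10^9 = 7966.65 × 10^6 V

7966.65 megavolts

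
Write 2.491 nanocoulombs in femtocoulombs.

2491000 femtocoulombs

nano = 1e-9, femto = 1e-15; factor is 1e6.
2.491 × 1e6 = 2491000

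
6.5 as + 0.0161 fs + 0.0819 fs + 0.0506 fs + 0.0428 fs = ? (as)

197.9 as

In as:
  6.5 as → 6.5
  0.0161 fs = 0.0161 × 10^3 as = 16.1
  0.0819 fs = 0.0819 × 10^3 as = 81.9
  0.0506 fs = 0.0506 × 10^3 as = 50.6
  0.0428 fs = 0.0428 × 10^3 as = 42.8
Sum: 6.5 + 16.1 + 81.9 + 50.6 + 42.8 = 197.9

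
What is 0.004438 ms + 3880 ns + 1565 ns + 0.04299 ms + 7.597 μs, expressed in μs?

In μs:
  0.004438 ms = 0.004438e3 μs = 4.438
  3880 ns = 3880e-3 μs = 3.88
  1565 ns = 1565e-3 μs = 1.565
  0.04299 ms = 0.04299e3 μs = 42.99
  7.597 μs → 7.597
Sum: 4.438 + 3.88 + 1.565 + 42.99 + 7.597 = 60.47

60.47 μs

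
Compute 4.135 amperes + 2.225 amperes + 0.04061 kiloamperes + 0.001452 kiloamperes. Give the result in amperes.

In amperes:
  4.135 amperes → 4.135
  2.225 amperes → 2.225
  0.04061 kiloamperes = 0.04061e3 amperes = 40.61
  0.001452 kiloamperes = 0.001452e3 amperes = 1.452
Sum: 4.135 + 2.225 + 40.61 + 1.452 = 48.422

48.422 amperes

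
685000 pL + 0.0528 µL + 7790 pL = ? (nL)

In nL:
  685000 pL = 685000e-3 nL = 685
  0.0528 µL = 0.0528e3 nL = 52.8
  7790 pL = 7790e-3 nL = 7.79
Sum: 685 + 52.8 + 7.79 = 745.59

745.59 nL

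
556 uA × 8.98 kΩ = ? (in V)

556 × 10^-6 × 8.98 × 10^3 = 4992.88 × 10^-3 V

4.99288 V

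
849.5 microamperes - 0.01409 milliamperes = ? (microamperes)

835.41 microamperes

In microamperes:
  849.5 microamperes → 849.5
  0.01409 milliamperes = 0.01409 × 10³ microamperes = 14.09
Difference: 849.5 - 14.09 = 835.41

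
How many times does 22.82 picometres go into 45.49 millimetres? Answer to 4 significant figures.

1993000000

(45.49e-3) / (22.82e-12) = 1.9934e9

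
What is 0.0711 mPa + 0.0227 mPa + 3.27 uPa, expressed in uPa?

97.07 uPa

In uPa:
  0.0711 mPa = 0.0711e3 uPa = 71.1
  0.0227 mPa = 0.0227e3 uPa = 22.7
  3.27 uPa → 3.27
Sum: 71.1 + 22.7 + 3.27 = 97.07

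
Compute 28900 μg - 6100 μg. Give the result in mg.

22.8 mg

In mg:
  28900 μg = 28900 × 10^-3 mg = 28.9
  6100 μg = 6100 × 10^-3 mg = 6.1
Difference: 28.9 - 6.1 = 22.8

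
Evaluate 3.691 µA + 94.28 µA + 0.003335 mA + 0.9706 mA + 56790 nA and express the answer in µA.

In µA:
  3.691 µA → 3.691
  94.28 µA → 94.28
  0.003335 mA = 0.003335 × 10^3 µA = 3.335
  0.9706 mA = 0.9706 × 10^3 µA = 970.6
  56790 nA = 56790 × 10^-3 µA = 56.79
Sum: 3.691 + 94.28 + 3.335 + 970.6 + 56.79 = 1128.696

1128.696 µA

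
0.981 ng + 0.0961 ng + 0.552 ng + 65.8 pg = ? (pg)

1694.9 pg

In pg:
  0.981 ng = 0.981 × 10³ pg = 981
  0.0961 ng = 0.0961 × 10³ pg = 96.1
  0.552 ng = 0.552 × 10³ pg = 552
  65.8 pg → 65.8
Sum: 981 + 96.1 + 552 + 65.8 = 1694.9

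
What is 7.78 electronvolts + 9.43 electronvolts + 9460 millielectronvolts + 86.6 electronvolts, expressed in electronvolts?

113.27 electronvolts

In electronvolts:
  7.78 electronvolts → 7.78
  9.43 electronvolts → 9.43
  9460 millielectronvolts = 9460 × 10⁻³ electronvolts = 9.46
  86.6 electronvolts → 86.6
Sum: 7.78 + 9.43 + 9.46 + 86.6 = 113.27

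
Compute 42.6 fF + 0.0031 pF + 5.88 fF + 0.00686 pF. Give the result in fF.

In fF:
  42.6 fF → 42.6
  0.0031 pF = 0.0031e3 fF = 3.1
  5.88 fF → 5.88
  0.00686 pF = 0.00686e3 fF = 6.86
Sum: 42.6 + 3.1 + 5.88 + 6.86 = 58.44

58.44 fF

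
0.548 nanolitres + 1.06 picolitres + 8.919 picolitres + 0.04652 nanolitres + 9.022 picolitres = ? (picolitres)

613.521 picolitres

In picolitres:
  0.548 nanolitres = 0.548 × 10^3 picolitres = 548
  1.06 picolitres → 1.06
  8.919 picolitres → 8.919
  0.04652 nanolitres = 0.04652 × 10^3 picolitres = 46.52
  9.022 picolitres → 9.022
Sum: 548 + 1.06 + 8.919 + 46.52 + 9.022 = 613.521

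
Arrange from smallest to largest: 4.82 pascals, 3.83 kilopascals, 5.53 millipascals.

4.82 pascals = 4.82 pascals
3.83 kilopascals = 3830 pascals
5.53 millipascals = 0.00553 pascals

5.53 millipascals < 4.82 pascals < 3.83 kilopascals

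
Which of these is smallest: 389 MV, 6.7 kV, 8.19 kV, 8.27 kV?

6.7 kV

389 MV = 389000000 V
6.7 kV = 6700 V
8.19 kV = 8190 V
8.27 kV = 8270 V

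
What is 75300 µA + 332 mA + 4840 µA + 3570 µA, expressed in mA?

415.71 mA

In mA:
  75300 µA = 75300e-3 mA = 75.3
  332 mA → 332
  4840 µA = 4840e-3 mA = 4.84
  3570 µA = 3570e-3 mA = 3.57
Sum: 75.3 + 332 + 4.84 + 3.57 = 415.71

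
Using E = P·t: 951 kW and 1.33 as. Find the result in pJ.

951 × 10^3 × 1.33 × 10^-18 = 1264.83 × 10^-15 J

1.26483 pJ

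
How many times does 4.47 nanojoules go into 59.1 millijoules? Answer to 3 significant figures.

13200000

(59.1e-3) / (4.47e-9) = 13.22e6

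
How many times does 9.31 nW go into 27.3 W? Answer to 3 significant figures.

2930000000

(27.3) / (9.31e-9) = 2.932e9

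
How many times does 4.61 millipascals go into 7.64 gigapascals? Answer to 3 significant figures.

(7.64 × 10^9) / (4.61 × 10^-3) = 1.657 × 10^12

1660000000000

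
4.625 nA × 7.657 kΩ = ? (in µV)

35.413625 µV

4.625e-9 × 7.657e3 = 35.413625e-6 V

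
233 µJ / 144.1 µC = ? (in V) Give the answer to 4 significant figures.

1.617 V

(233e-6) / (144.1e-6) = 1.61693 V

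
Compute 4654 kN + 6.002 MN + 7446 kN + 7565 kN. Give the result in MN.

25.667 MN

In MN:
  4654 kN = 4654 × 10⁻³ MN = 4.654
  6.002 MN → 6.002
  7446 kN = 7446 × 10⁻³ MN = 7.446
  7565 kN = 7565 × 10⁻³ MN = 7.565
Sum: 4.654 + 6.002 + 7.446 + 7.565 = 25.667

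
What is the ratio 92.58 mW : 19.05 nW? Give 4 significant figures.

4860000

(92.58 × 10⁻³) / (19.05 × 10⁻⁹) = 4.8598 × 10⁶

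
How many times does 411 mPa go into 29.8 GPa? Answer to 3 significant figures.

(29.8 × 10^9) / (411 × 10^-3) = 0.07251 × 10^12

72500000000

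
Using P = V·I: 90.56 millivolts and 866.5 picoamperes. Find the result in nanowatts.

0.07847024 nanowatts

90.56e-3 × 866.5e-12 = 78470.24e-15 W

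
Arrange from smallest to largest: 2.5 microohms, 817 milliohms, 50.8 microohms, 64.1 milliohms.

2.5 microohms = 0.0000025 ohms
817 milliohms = 0.817 ohms
50.8 microohms = 0.0000508 ohms
64.1 milliohms = 0.0641 ohms

2.5 microohms < 50.8 microohms < 64.1 milliohms < 817 milliohms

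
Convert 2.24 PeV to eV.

peta = 10¹⁵, (no prefix) = 10⁰; factor is 10¹⁵.
2.24 × 10¹⁵ = 2240000000000000

2240000000000000 eV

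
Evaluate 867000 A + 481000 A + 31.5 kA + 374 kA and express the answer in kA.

1753.5 kA

In kA:
  867000 A = 867000e-3 kA = 867
  481000 A = 481000e-3 kA = 481
  31.5 kA → 31.5
  374 kA → 374
Sum: 867 + 481 + 31.5 + 374 = 1753.5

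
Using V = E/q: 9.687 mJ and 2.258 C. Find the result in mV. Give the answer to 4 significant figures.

(9.687 × 10⁻³) / (2.258) = 4.29008 × 10⁻³ V

4.290 mV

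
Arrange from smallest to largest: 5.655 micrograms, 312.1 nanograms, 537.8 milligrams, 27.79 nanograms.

27.79 nanograms < 312.1 nanograms < 5.655 micrograms < 537.8 milligrams

5.655 micrograms = 0.000005655 grams
312.1 nanograms = 0.0000003121 grams
537.8 milligrams = 0.5378 grams
27.79 nanograms = 0.00000002779 grams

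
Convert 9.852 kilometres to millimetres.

kilo = 10³, milli = 10⁻³; factor is 10⁶.
9.852 × 10⁶ = 9852000

9852000 millimetres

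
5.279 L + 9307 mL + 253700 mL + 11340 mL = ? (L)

279.626 L

In L:
  5.279 L → 5.279
  9307 mL = 9307 × 10⁻³ L = 9.307
  253700 mL = 253700 × 10⁻³ L = 253.7
  11340 mL = 11340 × 10⁻³ L = 11.34
Sum: 5.279 + 9.307 + 253.7 + 11.34 = 279.626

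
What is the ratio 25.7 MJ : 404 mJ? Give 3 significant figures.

(25.7e6) / (404e-3) = 0.06361e9

63600000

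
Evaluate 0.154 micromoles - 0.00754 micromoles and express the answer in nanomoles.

In nanomoles:
  0.154 micromoles = 0.154 × 10³ nanomoles = 154
  0.00754 micromoles = 0.00754 × 10³ nanomoles = 7.54
Difference: 154 - 7.54 = 146.46

146.46 nanomoles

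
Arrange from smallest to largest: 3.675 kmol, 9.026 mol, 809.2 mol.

3.675 kmol = 3675 mol
9.026 mol = 9.026 mol
809.2 mol = 809.2 mol

9.026 mol < 809.2 mol < 3.675 kmol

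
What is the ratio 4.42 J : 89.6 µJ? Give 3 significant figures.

(4.42) / (89.6 × 10^-6) = 0.04933 × 10^6

49300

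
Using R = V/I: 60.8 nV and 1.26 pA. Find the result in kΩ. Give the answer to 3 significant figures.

(60.8e-9) / (1.26e-12) = 48.254e3 Ω

48.3 kΩ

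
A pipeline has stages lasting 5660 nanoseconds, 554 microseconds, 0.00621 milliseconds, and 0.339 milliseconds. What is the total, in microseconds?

In microseconds:
  5660 nanoseconds = 5660 × 10^-3 microseconds = 5.66
  554 microseconds → 554
  0.00621 milliseconds = 0.00621 × 10^3 microseconds = 6.21
  0.339 milliseconds = 0.339 × 10^3 microseconds = 339
Sum: 5.66 + 554 + 6.21 + 339 = 904.87

904.87 microseconds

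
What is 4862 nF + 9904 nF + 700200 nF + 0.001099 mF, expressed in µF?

In µF:
  4862 nF = 4862 × 10⁻³ µF = 4.862
  9904 nF = 9904 × 10⁻³ µF = 9.904
  700200 nF = 700200 × 10⁻³ µF = 700.2
  0.001099 mF = 0.001099 × 10³ µF = 1.099
Sum: 4.862 + 9.904 + 700.2 + 1.099 = 716.065

716.065 µF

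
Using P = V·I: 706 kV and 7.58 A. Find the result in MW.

5.35148 MW

706 × 10³ × 7.58 = 5351.48 × 10³ W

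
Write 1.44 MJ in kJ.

1440 kJ

mega = 10⁶, kilo = 10³; factor is 10³.
1.44 × 10³ = 1440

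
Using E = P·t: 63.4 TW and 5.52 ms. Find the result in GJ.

349.968 GJ

63.4 × 10¹² × 5.52 × 10⁻³ = 349.968 × 10⁹ J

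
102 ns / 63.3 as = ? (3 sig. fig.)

1610000000

(102 × 10⁻⁹) / (63.3 × 10⁻¹⁸) = 1.611 × 10⁹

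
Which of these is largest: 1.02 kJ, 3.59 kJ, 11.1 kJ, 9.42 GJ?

9.42 GJ

1.02 kJ = 1020 J
3.59 kJ = 3590 J
11.1 kJ = 11100 J
9.42 GJ = 9420000000 J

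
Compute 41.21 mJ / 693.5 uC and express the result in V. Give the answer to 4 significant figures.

59.42 V

(41.21 × 10⁻³) / (693.5 × 10⁻⁶) = 0.0594232 × 10³ V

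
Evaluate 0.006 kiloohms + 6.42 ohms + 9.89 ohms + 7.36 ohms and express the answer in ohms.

29.67 ohms

In ohms:
  0.006 kiloohms = 0.006e3 ohms = 6
  6.42 ohms → 6.42
  9.89 ohms → 9.89
  7.36 ohms → 7.36
Sum: 6 + 6.42 + 9.89 + 7.36 = 29.67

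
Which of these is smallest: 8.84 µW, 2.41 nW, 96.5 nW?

8.84 µW = 0.00000884 W
2.41 nW = 0.00000000241 W
96.5 nW = 0.0000000965 W

2.41 nW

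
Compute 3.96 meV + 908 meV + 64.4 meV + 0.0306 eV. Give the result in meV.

In meV:
  3.96 meV → 3.96
  908 meV → 908
  64.4 meV → 64.4
  0.0306 eV = 0.0306 × 10^3 meV = 30.6
Sum: 3.96 + 908 + 64.4 + 30.6 = 1006.96

1006.96 meV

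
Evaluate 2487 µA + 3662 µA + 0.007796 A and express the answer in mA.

13.945 mA

In mA:
  2487 µA = 2487e-3 mA = 2.487
  3662 µA = 3662e-3 mA = 3.662
  0.007796 A = 0.007796e3 mA = 7.796
Sum: 2.487 + 3.662 + 7.796 = 13.945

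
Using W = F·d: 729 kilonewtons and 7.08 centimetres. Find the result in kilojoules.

51.6132 kilojoules

729 × 10³ × 7.08 × 10⁻² = 5161.32 × 10¹ J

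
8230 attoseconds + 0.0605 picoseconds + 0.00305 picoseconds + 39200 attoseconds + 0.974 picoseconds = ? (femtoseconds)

1084.98 femtoseconds

In femtoseconds:
  8230 attoseconds = 8230e-3 femtoseconds = 8.23
  0.0605 picoseconds = 0.0605e3 femtoseconds = 60.5
  0.00305 picoseconds = 0.00305e3 femtoseconds = 3.05
  39200 attoseconds = 39200e-3 femtoseconds = 39.2
  0.974 picoseconds = 0.974e3 femtoseconds = 974
Sum: 8.23 + 60.5 + 3.05 + 39.2 + 974 = 1084.98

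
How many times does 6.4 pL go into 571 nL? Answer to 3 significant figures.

89200

(571 × 10⁻⁹) / (6.4 × 10⁻¹²) = 89.22 × 10³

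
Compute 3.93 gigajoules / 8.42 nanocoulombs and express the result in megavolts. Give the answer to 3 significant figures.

(3.93 × 10^9) / (8.42 × 10^-9) = 0.46675 × 10^18 V

467000000000 megavolts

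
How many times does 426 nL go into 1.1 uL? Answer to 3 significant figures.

2.58

(1.1 × 10⁻⁶) / (426 × 10⁻⁹) = 0.002582 × 10³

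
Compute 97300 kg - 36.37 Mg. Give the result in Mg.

In Mg:
  97300 kg = 97300e-3 Mg = 97.3
  36.37 Mg → 36.37
Difference: 97.3 - 36.37 = 60.93

60.93 Mg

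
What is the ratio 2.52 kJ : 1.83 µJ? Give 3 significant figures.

1380000000

(2.52 × 10^3) / (1.83 × 10^-6) = 1.377 × 10^9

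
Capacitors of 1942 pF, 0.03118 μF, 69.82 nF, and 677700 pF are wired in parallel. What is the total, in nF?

780.642 nF

In nF:
  1942 pF = 1942e-3 nF = 1.942
  0.03118 μF = 0.03118e3 nF = 31.18
  69.82 nF → 69.82
  677700 pF = 677700e-3 nF = 677.7
Sum: 1.942 + 31.18 + 69.82 + 677.7 = 780.642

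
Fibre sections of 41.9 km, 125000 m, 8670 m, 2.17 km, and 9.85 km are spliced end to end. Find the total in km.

In km:
  41.9 km → 41.9
  125000 m = 125000 × 10⁻³ km = 125
  8670 m = 8670 × 10⁻³ km = 8.67
  2.17 km → 2.17
  9.85 km → 9.85
Sum: 41.9 + 125 + 8.67 + 2.17 + 9.85 = 187.59

187.59 km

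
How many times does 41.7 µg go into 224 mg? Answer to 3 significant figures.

(224e-3) / (41.7e-6) = 5.372e3

5370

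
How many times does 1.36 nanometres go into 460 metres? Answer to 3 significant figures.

(460) / (1.36e-9) = 338.2e9

338000000000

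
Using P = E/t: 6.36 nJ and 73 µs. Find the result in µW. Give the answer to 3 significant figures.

87.1 µW

(6.36 × 10^-9) / (73 × 10^-6) = 0.087123 × 10^-3 W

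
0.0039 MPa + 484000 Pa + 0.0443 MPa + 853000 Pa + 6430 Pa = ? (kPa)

In kPa:
  0.0039 MPa = 0.0039e3 kPa = 3.9
  484000 Pa = 484000e-3 kPa = 484
  0.0443 MPa = 0.0443e3 kPa = 44.3
  853000 Pa = 853000e-3 kPa = 853
  6430 Pa = 6430e-3 kPa = 6.43
Sum: 3.9 + 484 + 44.3 + 853 + 6.43 = 1391.63

1391.63 kPa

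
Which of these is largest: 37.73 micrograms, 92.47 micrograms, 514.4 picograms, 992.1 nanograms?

37.73 micrograms = 0.00003773 grams
92.47 micrograms = 0.00009247 grams
514.4 picograms = 0.0000000005144 grams
992.1 nanograms = 0.0000009921 grams

92.47 micrograms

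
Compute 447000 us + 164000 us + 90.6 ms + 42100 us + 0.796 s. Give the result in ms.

In ms:
  447000 us = 447000e-3 ms = 447
  164000 us = 164000e-3 ms = 164
  90.6 ms → 90.6
  42100 us = 42100e-3 ms = 42.1
  0.796 s = 0.796e3 ms = 796
Sum: 447 + 164 + 90.6 + 42.1 + 796 = 1539.7

1539.7 ms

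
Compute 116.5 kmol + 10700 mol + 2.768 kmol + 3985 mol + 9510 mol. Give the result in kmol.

143.463 kmol

In kmol:
  116.5 kmol → 116.5
  10700 mol = 10700 × 10⁻³ kmol = 10.7
  2.768 kmol → 2.768
  3985 mol = 3985 × 10⁻³ kmol = 3.985
  9510 mol = 9510 × 10⁻³ kmol = 9.51
Sum: 116.5 + 10.7 + 2.768 + 3.985 + 9.51 = 143.463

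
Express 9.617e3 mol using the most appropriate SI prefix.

9.617 kmol

= 9.617e3 mol; 1e3 is kilo.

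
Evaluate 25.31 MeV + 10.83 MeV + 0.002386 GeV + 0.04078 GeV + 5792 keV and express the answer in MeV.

85.098 MeV

In MeV:
  25.31 MeV → 25.31
  10.83 MeV → 10.83
  0.002386 GeV = 0.002386 × 10^3 MeV = 2.386
  0.04078 GeV = 0.04078 × 10^3 MeV = 40.78
  5792 keV = 5792 × 10^-3 MeV = 5.792
Sum: 25.31 + 10.83 + 2.386 + 40.78 + 5.792 = 85.098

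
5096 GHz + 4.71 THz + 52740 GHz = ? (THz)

In THz:
  5096 GHz = 5096e-3 THz = 5.096
  4.71 THz → 4.71
  52740 GHz = 52740e-3 THz = 52.74
Sum: 5.096 + 4.71 + 52.74 = 62.546

62.546 THz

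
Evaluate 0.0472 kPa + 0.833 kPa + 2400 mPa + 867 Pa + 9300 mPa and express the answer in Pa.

1758.9 Pa

In Pa:
  0.0472 kPa = 0.0472 × 10³ Pa = 47.2
  0.833 kPa = 0.833 × 10³ Pa = 833
  2400 mPa = 2400 × 10⁻³ Pa = 2.4
  867 Pa → 867
  9300 mPa = 9300 × 10⁻³ Pa = 9.3
Sum: 47.2 + 833 + 2.4 + 867 + 9.3 = 1758.9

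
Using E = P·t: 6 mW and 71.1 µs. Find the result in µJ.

0.4266 µJ

6 × 10⁻³ × 71.1 × 10⁻⁶ = 426.6 × 10⁻⁹ J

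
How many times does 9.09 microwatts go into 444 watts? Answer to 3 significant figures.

48800000

(444) / (9.09e-6) = 48.84e6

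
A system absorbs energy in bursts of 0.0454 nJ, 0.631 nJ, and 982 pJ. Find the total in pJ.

1658.4 pJ

In pJ:
  0.0454 nJ = 0.0454 × 10^3 pJ = 45.4
  0.631 nJ = 0.631 × 10^3 pJ = 631
  982 pJ → 982
Sum: 45.4 + 631 + 982 = 1658.4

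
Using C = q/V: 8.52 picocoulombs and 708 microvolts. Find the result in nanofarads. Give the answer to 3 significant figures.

12.0 nanofarads

(8.52 × 10^-12) / (708 × 10^-6) = 0.012034 × 10^-6 F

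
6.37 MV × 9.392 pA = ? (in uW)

6.37 × 10^6 × 9.392 × 10^-12 = 59.82704 × 10^-6 W

59.82704 uW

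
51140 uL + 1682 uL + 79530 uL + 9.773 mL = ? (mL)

142.125 mL

In mL:
  51140 uL = 51140 × 10⁻³ mL = 51.14
  1682 uL = 1682 × 10⁻³ mL = 1.682
  79530 uL = 79530 × 10⁻³ mL = 79.53
  9.773 mL → 9.773
Sum: 51.14 + 1.682 + 79.53 + 9.773 = 142.125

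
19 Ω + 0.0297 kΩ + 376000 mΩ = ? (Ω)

In Ω:
  19 Ω → 19
  0.0297 kΩ = 0.0297 × 10^3 Ω = 29.7
  376000 mΩ = 376000 × 10^-3 Ω = 376
Sum: 19 + 29.7 + 376 = 424.7

424.7 Ω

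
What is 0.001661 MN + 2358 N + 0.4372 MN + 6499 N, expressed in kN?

In kN:
  0.001661 MN = 0.001661 × 10³ kN = 1.661
  2358 N = 2358 × 10⁻³ kN = 2.358
  0.4372 MN = 0.4372 × 10³ kN = 437.2
  6499 N = 6499 × 10⁻³ kN = 6.499
Sum: 1.661 + 2.358 + 437.2 + 6.499 = 447.718

447.718 kN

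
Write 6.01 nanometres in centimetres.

0.000000601 centimetres

nano = 10⁻⁹, centi = 10⁻²; factor is 10⁻⁷.
6.01 × 10⁻⁷ = 0.000000601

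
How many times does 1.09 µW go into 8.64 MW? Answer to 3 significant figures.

7930000000000

(8.64e6) / (1.09e-6) = 7.927e12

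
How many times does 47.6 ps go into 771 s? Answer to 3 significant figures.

(771) / (47.6e-12) = 16.2e12

16200000000000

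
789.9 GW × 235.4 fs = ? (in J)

789.9e9 × 235.4e-15 = 185942.46e-6 J

0.18594246 J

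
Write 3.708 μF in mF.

micro = 10^-6, milli = 10^-3; factor is 10^-3.
3.708 × 10^-3 = 0.003708

0.003708 mF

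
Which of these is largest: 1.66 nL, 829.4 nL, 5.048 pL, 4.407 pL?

829.4 nL

1.66 nL = 0.00000000166 L
829.4 nL = 0.0000008294 L
5.048 pL = 0.000000000005048 L
4.407 pL = 0.000000000004407 L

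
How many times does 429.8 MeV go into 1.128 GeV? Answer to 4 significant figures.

2.624

(1.128e9) / (429.8e6) = 0.0026245e3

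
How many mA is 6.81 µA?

micro = 10⁻⁶, milli = 10⁻³; factor is 10⁻³.
6.81 × 10⁻³ = 0.00681

0.00681 mA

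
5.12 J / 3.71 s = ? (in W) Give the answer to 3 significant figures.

1.38 W

(5.12) / (3.71) = 1.3801 W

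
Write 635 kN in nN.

635000000000000 nN

kilo = 1e3, nano = 1e-9; factor is 1e12.
635 × 1e12 = 635000000000000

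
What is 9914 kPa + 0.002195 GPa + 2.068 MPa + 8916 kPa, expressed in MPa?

23.093 MPa

In MPa:
  9914 kPa = 9914 × 10^-3 MPa = 9.914
  0.002195 GPa = 0.002195 × 10^3 MPa = 2.195
  2.068 MPa → 2.068
  8916 kPa = 8916 × 10^-3 MPa = 8.916
Sum: 9.914 + 2.195 + 2.068 + 8.916 = 23.093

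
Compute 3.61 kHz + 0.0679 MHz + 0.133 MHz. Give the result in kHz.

In kHz:
  3.61 kHz → 3.61
  0.0679 MHz = 0.0679e3 kHz = 67.9
  0.133 MHz = 0.133e3 kHz = 133
Sum: 3.61 + 67.9 + 133 = 204.51

204.51 kHz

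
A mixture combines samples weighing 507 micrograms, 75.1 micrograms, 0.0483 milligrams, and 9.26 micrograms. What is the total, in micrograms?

639.66 micrograms

In micrograms:
  507 micrograms → 507
  75.1 micrograms → 75.1
  0.0483 milligrams = 0.0483e3 micrograms = 48.3
  9.26 micrograms → 9.26
Sum: 507 + 75.1 + 48.3 + 9.26 = 639.66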